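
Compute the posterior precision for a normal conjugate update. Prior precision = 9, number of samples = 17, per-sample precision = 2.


tau_post = tau_0 + n * tau
= 9 + 17 * 2 = 43

43


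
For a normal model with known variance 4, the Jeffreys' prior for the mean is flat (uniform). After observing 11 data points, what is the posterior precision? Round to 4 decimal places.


Jeffreys' prior for normal mean (known variance) is flat.
Prior precision = 0.
Posterior precision = prior_prec + n/sigma^2 = 0 + 11/4
= 2.75

2.75


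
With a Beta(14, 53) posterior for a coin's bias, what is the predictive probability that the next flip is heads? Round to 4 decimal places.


The predictive probability equals the posterior mean.
P(next = heads) = alpha / (alpha + beta)
= 14 / 67 = 0.209

0.209


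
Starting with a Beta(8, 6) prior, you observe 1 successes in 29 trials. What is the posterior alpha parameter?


For a Beta-Binomial conjugate model:
Posterior alpha = prior alpha + number of successes
= 8 + 1 = 9

9


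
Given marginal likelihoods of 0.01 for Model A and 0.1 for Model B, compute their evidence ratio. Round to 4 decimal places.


Ratio = ML(A) / ML(B) = 0.01/0.1
= 0.1

0.1


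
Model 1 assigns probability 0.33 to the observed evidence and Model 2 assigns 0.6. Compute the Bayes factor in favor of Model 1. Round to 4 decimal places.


BF = P(data|M1) / P(data|M2)
= 0.33 / 0.6 = 0.55

0.55


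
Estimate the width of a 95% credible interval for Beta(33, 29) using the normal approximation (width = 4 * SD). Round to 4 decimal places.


For Beta(a,b): Var = ab/((a+b)^2(a+b+1))
Var = 0.004, SD = 0.0629
Approximate 95% CI width = 4 * 0.0629 = 0.2515

0.2515


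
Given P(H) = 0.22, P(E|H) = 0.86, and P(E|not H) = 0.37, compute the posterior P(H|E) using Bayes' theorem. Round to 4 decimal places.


By Bayes' theorem: P(H|E) = P(E|H)*P(H) / P(E)
P(E) = P(E|H)*P(H) + P(E|not H)*P(not H)
P(E) = 0.86*0.22 + 0.37*0.78 = 0.4778
P(H|E) = 0.86*0.22 / 0.4778 = 0.396

0.396


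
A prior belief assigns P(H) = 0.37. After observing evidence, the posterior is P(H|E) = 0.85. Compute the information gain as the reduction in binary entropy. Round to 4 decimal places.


H(prior) = -0.37*log2(0.37) - 0.63*log2(0.63)
= 0.9507
H(post) = -0.85*log2(0.85) - 0.15*log2(0.15)
= 0.6098
IG = 0.9507 - 0.6098 = 0.3408

0.3408


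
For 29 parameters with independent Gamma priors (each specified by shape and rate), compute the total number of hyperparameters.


A Gamma prior has 2 hyperparameters per parameter.
Total = 29 * 2 = 58

58


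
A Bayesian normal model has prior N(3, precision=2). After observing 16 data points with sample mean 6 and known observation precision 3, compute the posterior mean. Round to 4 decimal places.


Posterior mean = (prior_precision * prior_mean + n * data_precision * data_mean) / (prior_precision + n * data_precision)
Numerator = 2*3 + 16*3*6 = 294
Denominator = 2 + 16*3 = 50
Posterior mean = 5.88

5.88


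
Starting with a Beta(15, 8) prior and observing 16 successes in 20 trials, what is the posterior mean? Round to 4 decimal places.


Posterior parameters: alpha = 15 + 16 = 31
beta = 8 + 4 = 12
Posterior mean = alpha / (alpha + beta) = 31 / 43
= 0.7209

0.7209


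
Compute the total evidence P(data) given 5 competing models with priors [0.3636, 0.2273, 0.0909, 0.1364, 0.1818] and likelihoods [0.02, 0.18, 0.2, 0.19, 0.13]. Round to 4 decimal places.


Marginal likelihood = sum P(model_i) * P(data|model_i)
Model 1: 0.3636 * 0.02 = 0.0073
Model 2: 0.2273 * 0.18 = 0.0409
Model 3: 0.0909 * 0.2 = 0.0182
Model 4: 0.1364 * 0.19 = 0.0259
Model 5: 0.1818 * 0.13 = 0.0236
Total = 0.1159

0.1159


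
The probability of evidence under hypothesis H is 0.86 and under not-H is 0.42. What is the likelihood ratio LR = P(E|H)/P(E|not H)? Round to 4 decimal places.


LR = 0.86 / 0.42
= 2.0476

2.0476


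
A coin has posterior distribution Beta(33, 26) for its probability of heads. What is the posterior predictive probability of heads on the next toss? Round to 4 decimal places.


Posterior predictive = E[theta] = alpha/(alpha+beta)
= 33/59
= 0.5593

0.5593


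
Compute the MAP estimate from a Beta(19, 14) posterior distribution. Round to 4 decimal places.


MAP = mode of Beta distribution
= (alpha - 1)/(alpha + beta - 2)
= (19-1)/(19+14-2)
= 18/31 = 0.5806

0.5806


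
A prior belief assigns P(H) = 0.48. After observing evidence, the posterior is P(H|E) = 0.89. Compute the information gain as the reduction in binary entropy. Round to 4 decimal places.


H(prior) = -0.48*log2(0.48) - 0.52*log2(0.52)
= 0.9988
H(post) = -0.89*log2(0.89) - 0.11*log2(0.11)
= 0.4999
IG = 0.9988 - 0.4999 = 0.4989

0.4989


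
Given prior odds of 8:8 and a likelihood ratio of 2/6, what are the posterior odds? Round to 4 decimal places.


Posterior odds = prior odds * LR
Prior odds = 8/8 = 1.0
LR = 2/6 = 0.3333
Posterior odds = 1.0 * 0.3333 = 0.3333

0.3333


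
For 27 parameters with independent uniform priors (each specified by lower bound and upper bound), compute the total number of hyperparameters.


A uniform prior has 2 hyperparameters per parameter.
Total = 27 * 2 = 54

54


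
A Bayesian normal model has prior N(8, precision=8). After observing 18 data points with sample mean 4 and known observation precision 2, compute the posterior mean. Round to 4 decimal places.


Posterior mean = (prior_precision * prior_mean + n * data_precision * data_mean) / (prior_precision + n * data_precision)
Numerator = 8*8 + 18*2*4 = 208
Denominator = 8 + 18*2 = 44
Posterior mean = 4.7273

4.7273


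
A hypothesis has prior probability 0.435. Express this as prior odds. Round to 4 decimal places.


Odds = P(H) / P(not H) = 0.435 / 0.565
= 0.7699

0.7699


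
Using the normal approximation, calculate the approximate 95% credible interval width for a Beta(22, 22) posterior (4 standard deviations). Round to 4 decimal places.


Var(Beta) = 22*22/(44^2 * 45) = 0.0056
SD = 0.0745
Width ~ 4*SD = 0.2981

0.2981


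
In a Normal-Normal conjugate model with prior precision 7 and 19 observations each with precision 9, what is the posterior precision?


Posterior precision = prior precision + n * observation precision
= 7 + 19 * 9
= 7 + 171 = 178

178


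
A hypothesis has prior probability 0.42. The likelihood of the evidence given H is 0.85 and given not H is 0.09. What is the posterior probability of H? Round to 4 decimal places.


Using Bayes' theorem:
P(E) = 0.42 * 0.85 + 0.58 * 0.09
P(E) = 0.4092
P(H|E) = (0.42 * 0.85) / 0.4092 = 0.8724

0.8724


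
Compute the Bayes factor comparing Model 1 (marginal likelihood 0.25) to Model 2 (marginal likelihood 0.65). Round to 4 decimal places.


BF12 = marginal likelihood of M1 / marginal likelihood of M2
= 0.25/0.65
= 0.3846

0.3846


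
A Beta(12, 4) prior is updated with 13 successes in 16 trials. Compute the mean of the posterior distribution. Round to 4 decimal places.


After update: Beta(25, 7)
Mean = 25 / (25 + 7) = 25 / 32
= 0.7812

0.7812


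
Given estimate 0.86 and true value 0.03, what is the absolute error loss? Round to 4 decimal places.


Absolute error = |estimate - true|
= |0.83| = 0.83

0.83


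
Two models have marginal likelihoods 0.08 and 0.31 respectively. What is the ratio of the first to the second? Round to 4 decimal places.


Evidence ratio = 0.08 / 0.31
= 0.2581

0.2581


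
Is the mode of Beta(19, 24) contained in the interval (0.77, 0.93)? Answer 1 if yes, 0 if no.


Mode = (a-1)/(a+b-2) = 18/41 = 0.439
Interval: (0.77, 0.93)
Contains mode? 0

0


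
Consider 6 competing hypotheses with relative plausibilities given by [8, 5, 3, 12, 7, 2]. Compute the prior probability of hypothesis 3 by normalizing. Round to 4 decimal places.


Sum of weights = 8 + 5 + 3 + 12 + 7 + 2 = 37
Normalized prior for H3 = 3 / 37
= 0.0811

0.0811


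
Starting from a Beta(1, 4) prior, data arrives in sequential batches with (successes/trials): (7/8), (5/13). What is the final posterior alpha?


In sequential Bayesian updating, we sum all successes.
Total successes = 12
Final alpha = 1 + 12 = 13

13


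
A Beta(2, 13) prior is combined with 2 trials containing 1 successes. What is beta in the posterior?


In conjugate updating:
beta_posterior = beta_prior + (n - k)
= 13 + (2 - 1)
= 13 + 1 = 14

14


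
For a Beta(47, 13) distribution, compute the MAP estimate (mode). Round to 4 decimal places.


MAP = mode = (a-1)/(a+b-2)
= (47-1)/(47+13-2)
= 46/58 = 0.7931

0.7931


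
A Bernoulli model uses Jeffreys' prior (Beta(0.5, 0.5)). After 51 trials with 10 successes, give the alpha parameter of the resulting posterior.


Posterior = Beta(prior_alpha + successes, prior_beta + failures)
= Beta(0.5 + 10, 0.5 + 41)
Posterior alpha = 0.5 + k = 0.5 + 10 = 10.5

10.5


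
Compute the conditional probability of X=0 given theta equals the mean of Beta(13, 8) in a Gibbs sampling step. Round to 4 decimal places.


Mean of Beta(13, 8) = 0.619
P(X=0 | theta=0.619) = 0.381

0.381


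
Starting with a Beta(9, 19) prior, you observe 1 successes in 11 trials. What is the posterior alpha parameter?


For a Beta-Binomial conjugate model:
Posterior alpha = prior alpha + number of successes
= 9 + 1 = 10

10


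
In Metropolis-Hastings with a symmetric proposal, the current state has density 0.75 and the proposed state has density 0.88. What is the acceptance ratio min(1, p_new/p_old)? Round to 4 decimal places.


Ratio = p_new / p_old = 0.88 / 0.75 = 1.1733
Acceptance = min(1, 1.1733) = 1.0

1.0


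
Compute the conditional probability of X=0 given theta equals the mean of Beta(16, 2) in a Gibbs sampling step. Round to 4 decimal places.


Mean of Beta(16, 2) = 0.8889
P(X=0 | theta=0.8889) = 0.1111

0.1111


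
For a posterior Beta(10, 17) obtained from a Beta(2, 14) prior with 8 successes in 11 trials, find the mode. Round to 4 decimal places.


Mode = (alpha - 1) / (alpha + beta - 2)
= 9 / 25
= 0.36

0.36


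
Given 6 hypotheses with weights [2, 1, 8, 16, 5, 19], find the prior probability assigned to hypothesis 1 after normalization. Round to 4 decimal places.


To normalize, divide each weight by the sum of all weights.
Sum = 51
Prior(H1) = 2/51 = 0.0392

0.0392


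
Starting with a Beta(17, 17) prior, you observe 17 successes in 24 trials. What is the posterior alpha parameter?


For a Beta-Binomial conjugate model:
Posterior alpha = prior alpha + number of successes
= 17 + 17 = 34

34


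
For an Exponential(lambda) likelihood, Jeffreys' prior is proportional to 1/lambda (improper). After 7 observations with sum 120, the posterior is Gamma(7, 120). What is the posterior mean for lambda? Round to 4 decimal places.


Posterior = Gamma(n, sum_x) = Gamma(7, 120)
Posterior mean = shape/rate = 7/120
= 0.0583

0.0583


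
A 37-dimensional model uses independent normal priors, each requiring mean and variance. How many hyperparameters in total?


Per parameter: 2 (mean and variance).
Total = 37 * 2 = 74

74


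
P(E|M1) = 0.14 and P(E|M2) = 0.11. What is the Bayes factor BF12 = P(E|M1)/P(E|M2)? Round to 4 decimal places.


Bayes factor BF12 = P(E|M1) / P(E|M2)
= 0.14 / 0.11
= 1.2727

1.2727


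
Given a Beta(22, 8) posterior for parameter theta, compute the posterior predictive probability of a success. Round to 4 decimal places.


For a Beta-Bernoulli model, the predictive probability is the mean:
P(success) = 22/(22+8) = 22/30 = 0.7333

0.7333


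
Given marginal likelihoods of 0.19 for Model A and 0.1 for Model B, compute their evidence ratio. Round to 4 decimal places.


Ratio = ML(A) / ML(B) = 0.19/0.1
= 1.9

1.9


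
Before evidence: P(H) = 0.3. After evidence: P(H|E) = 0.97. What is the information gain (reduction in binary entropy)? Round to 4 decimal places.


Prior entropy = 0.8813
Posterior entropy = 0.1944
Information gain = 0.8813 - 0.1944 = 0.6869

0.6869


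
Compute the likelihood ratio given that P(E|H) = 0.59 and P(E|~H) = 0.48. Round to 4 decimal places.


LR = P(E|H) / P(E|~H)
= 0.59 / 0.48 = 1.2292

1.2292


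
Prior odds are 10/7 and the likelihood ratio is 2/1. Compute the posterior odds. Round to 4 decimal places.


Posterior odds = prior odds * likelihood ratio
= (10/7) * (2/1)
= 20 / 7
= 2.8571

2.8571


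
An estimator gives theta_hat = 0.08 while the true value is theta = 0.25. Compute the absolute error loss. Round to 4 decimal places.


The absolute error loss is |theta_hat - theta|
= |0.08 - 0.25|
= 0.17

0.17


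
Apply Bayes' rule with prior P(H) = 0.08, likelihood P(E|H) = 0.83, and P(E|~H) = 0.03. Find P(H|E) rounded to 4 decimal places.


Step 1: Compute marginal P(E) = P(E|H)P(H) + P(E|~H)P(~H)
= 0.83*0.08 + 0.03*0.92 = 0.094
Step 2: P(H|E) = P(E|H)P(H)/P(E) = 0.0664/0.094
= 0.7064

0.7064


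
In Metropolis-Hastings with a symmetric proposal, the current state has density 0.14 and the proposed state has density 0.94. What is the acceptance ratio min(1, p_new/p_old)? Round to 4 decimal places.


Ratio = p_new / p_old = 0.94 / 0.14 = 6.7143
Acceptance = min(1, 6.7143) = 1.0

1.0


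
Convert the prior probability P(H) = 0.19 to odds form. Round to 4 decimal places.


P(not H) = 1 - 0.19 = 0.81
Odds = 0.19 / 0.81 = 0.2346

0.2346


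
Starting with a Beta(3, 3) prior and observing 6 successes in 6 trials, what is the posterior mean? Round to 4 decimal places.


Posterior parameters: alpha = 3 + 6 = 9
beta = 3 + 0 = 3
Posterior mean = alpha / (alpha + beta) = 9 / 12
= 0.75

0.75


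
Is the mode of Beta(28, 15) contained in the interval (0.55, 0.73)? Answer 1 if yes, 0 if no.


Mode = (a-1)/(a+b-2) = 27/41 = 0.6585
Interval: (0.55, 0.73)
Contains mode? 1

1


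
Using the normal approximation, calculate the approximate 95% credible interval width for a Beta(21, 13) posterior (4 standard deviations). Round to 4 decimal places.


Var(Beta) = 21*13/(34^2 * 35) = 0.0067
SD = 0.0821
Width ~ 4*SD = 0.3286

0.3286


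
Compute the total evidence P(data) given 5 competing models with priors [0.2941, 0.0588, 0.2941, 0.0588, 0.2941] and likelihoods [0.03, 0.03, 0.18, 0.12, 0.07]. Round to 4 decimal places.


Marginal likelihood = sum P(model_i) * P(data|model_i)
Model 1: 0.2941 * 0.03 = 0.0088
Model 2: 0.0588 * 0.03 = 0.0018
Model 3: 0.2941 * 0.18 = 0.0529
Model 4: 0.0588 * 0.12 = 0.0071
Model 5: 0.2941 * 0.07 = 0.0206
Total = 0.0912

0.0912


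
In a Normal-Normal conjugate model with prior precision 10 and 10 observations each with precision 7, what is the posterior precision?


Posterior precision = prior precision + n * observation precision
= 10 + 10 * 7
= 10 + 70 = 80

80


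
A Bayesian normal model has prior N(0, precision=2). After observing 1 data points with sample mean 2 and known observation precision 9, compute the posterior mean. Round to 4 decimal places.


Posterior mean = (prior_precision * prior_mean + n * data_precision * data_mean) / (prior_precision + n * data_precision)
Numerator = 2*0 + 1*9*2 = 18
Denominator = 2 + 1*9 = 11
Posterior mean = 1.6364

1.6364


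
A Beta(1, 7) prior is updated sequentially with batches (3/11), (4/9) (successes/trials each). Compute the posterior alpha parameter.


Sequential conjugate updating is equivalent to a single batch update.
Total successes across all batches = 7
alpha_posterior = alpha_prior + total_successes = 1 + 7
= 8

8


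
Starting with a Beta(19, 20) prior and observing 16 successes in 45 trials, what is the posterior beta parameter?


Posterior beta = prior beta + failures
Failures = 45 - 16 = 29
beta_post = 20 + 29 = 49

49


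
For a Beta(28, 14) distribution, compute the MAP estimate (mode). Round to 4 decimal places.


MAP = mode = (a-1)/(a+b-2)
= (28-1)/(28+14-2)
= 27/40 = 0.675

0.675


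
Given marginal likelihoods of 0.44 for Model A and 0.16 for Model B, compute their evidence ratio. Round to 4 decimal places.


Ratio = ML(A) / ML(B) = 0.44/0.16
= 2.75

2.75


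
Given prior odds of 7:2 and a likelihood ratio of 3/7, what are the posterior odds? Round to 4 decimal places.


Posterior odds = prior odds * LR
Prior odds = 7/2 = 3.5
LR = 3/7 = 0.4286
Posterior odds = 3.5 * 0.4286 = 1.5

1.5


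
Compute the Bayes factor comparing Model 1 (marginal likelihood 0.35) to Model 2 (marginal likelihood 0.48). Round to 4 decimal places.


BF12 = marginal likelihood of M1 / marginal likelihood of M2
= 0.35/0.48
= 0.7292

0.7292


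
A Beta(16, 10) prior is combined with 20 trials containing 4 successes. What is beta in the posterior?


In conjugate updating:
beta_posterior = beta_prior + (n - k)
= 10 + (20 - 4)
= 10 + 16 = 26

26


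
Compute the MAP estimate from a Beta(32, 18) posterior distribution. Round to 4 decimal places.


MAP = mode of Beta distribution
= (alpha - 1)/(alpha + beta - 2)
= (32-1)/(32+18-2)
= 31/48 = 0.6458

0.6458


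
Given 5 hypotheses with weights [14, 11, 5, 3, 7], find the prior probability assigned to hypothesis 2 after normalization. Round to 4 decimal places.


To normalize, divide each weight by the sum of all weights.
Sum = 40
Prior(H2) = 11/40 = 0.275

0.275


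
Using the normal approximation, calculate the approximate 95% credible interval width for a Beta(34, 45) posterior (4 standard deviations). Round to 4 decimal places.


Var(Beta) = 34*45/(79^2 * 80) = 0.0031
SD = 0.0554
Width ~ 4*SD = 0.2214

0.2214


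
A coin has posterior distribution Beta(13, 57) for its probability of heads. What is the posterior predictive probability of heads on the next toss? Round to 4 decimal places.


Posterior predictive = E[theta] = alpha/(alpha+beta)
= 13/70
= 0.1857

0.1857


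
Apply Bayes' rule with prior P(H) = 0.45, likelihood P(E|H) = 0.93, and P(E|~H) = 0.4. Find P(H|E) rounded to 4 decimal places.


Step 1: Compute marginal P(E) = P(E|H)P(H) + P(E|~H)P(~H)
= 0.93*0.45 + 0.4*0.55 = 0.6385
Step 2: P(H|E) = P(E|H)P(H)/P(E) = 0.4185/0.6385
= 0.6554

0.6554


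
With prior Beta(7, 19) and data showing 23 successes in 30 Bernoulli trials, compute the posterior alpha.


Conjugate update: alpha_posterior = alpha_prior + k
= 7 + 23 = 30

30


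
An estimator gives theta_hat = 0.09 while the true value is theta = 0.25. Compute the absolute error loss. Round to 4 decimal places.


The absolute error loss is |theta_hat - theta|
= |0.09 - 0.25|
= 0.16

0.16


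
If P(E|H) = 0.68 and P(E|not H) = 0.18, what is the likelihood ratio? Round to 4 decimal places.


Likelihood ratio = P(E|H) / P(E|not H)
= 0.68 / 0.18
= 3.7778

3.7778


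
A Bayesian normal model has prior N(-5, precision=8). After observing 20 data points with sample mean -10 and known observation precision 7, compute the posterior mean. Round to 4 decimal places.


Posterior mean = (prior_precision * prior_mean + n * data_precision * data_mean) / (prior_precision + n * data_precision)
Numerator = 8*-5 + 20*7*-10 = -1440
Denominator = 8 + 20*7 = 148
Posterior mean = -9.7297

-9.7297


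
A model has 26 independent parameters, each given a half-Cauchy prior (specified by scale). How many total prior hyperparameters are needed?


Each half-Cauchy prior needs 1 hyperparameter (scale).
Total = 1 * 26 = 26

26


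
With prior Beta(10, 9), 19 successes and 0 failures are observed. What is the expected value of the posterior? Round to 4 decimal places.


Posterior = Beta(29, 9)
E[theta] = alpha/(alpha+beta)
= 29/38 = 0.7632

0.7632


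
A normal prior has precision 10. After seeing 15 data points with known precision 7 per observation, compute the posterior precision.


In the conjugate normal model, precisions add:
tau_posterior = tau_prior + n * tau_data
= 10 + 15*7 = 115

115


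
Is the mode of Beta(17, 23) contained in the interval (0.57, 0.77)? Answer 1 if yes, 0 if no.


Mode = (a-1)/(a+b-2) = 16/38 = 0.4211
Interval: (0.57, 0.77)
Contains mode? 0

0


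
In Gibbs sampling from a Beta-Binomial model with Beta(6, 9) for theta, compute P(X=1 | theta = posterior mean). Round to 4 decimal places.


Posterior mean = alpha/(alpha+beta) = 6/15 = 0.4
P(X=1|theta=mean) = theta = 0.4

0.4


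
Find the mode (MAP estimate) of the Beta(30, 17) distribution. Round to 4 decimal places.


For Beta(a,b) with a,b > 1:
Mode = (a-1)/(a+b-2) = (30-1)/(47-2)
= 29/45 = 0.6444

0.6444


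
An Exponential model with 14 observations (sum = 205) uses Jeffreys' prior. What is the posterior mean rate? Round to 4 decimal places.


Posterior Gamma(14, 205)
E[lambda] = 14/205 = 0.0683

0.0683


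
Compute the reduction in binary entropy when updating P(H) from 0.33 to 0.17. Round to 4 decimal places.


H_before = -p*log2(p) - (1-p)*log2(1-p) for p=0.33: 0.9149
H_after for p=0.17: 0.6577
Reduction = 0.9149 - 0.6577 = 0.2572

0.2572


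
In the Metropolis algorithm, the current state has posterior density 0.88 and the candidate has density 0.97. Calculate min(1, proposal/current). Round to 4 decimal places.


Ratio = 0.97/0.88 = 1.1023
Acceptance probability = min(1, 1.1023)
= 1.0

1.0


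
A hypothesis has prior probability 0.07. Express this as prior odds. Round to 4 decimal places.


Odds = P(H) / P(not H) = 0.07 / 0.93
= 0.0753

0.0753


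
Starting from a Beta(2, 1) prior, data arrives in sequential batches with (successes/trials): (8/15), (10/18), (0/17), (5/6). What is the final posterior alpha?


In sequential Bayesian updating, we sum all successes.
Total successes = 23
Final alpha = 2 + 23 = 25

25


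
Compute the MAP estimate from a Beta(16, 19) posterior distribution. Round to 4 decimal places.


MAP = mode of Beta distribution
= (alpha - 1)/(alpha + beta - 2)
= (16-1)/(16+19-2)
= 15/33 = 0.4545

0.4545


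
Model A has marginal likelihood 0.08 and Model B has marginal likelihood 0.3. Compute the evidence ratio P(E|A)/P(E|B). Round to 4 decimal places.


Evidence ratio = P(E|A) / P(E|B)
= 0.08 / 0.3
= 0.2667

0.2667


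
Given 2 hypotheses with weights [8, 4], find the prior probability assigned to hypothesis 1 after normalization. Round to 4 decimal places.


To normalize, divide each weight by the sum of all weights.
Sum = 12
Prior(H1) = 8/12 = 0.6667

0.6667


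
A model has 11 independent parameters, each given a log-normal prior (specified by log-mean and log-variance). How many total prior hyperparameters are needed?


Each log-normal prior needs 2 hyperparameters (log-mean and log-variance).
Total = 2 * 11 = 22

22


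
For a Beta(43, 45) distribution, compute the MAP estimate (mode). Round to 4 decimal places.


MAP = mode = (a-1)/(a+b-2)
= (43-1)/(43+45-2)
= 42/86 = 0.4884

0.4884


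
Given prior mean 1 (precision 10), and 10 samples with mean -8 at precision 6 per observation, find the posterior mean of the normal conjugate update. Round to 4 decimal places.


The posterior mean is a precision-weighted average of prior and data.
Post. prec. = 10 + 60 = 70
Post. mean = (10 + -480)/70 = -470/70 = -6.7143

-6.7143


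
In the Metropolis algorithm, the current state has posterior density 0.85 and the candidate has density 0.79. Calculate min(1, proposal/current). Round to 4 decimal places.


Ratio = 0.79/0.85 = 0.9294
Acceptance probability = min(1, 0.9294)
= 0.9294

0.9294


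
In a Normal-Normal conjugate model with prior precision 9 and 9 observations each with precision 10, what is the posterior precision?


Posterior precision = prior precision + n * observation precision
= 9 + 9 * 10
= 9 + 90 = 99

99


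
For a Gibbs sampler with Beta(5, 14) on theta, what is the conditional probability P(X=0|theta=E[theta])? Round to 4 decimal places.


E[theta] = 5/(5+14) = 0.2632
P(X=0|theta) = 1 - theta = 0.7368

0.7368


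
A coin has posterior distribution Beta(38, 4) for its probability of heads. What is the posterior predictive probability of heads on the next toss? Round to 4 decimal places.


Posterior predictive = E[theta] = alpha/(alpha+beta)
= 38/42
= 0.9048

0.9048


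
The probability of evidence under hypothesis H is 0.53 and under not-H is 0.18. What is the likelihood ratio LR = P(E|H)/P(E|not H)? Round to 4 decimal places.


LR = 0.53 / 0.18
= 2.9444

2.9444


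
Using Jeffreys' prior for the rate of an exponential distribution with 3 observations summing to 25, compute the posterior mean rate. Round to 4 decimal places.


Jeffreys' prior leads to posterior Gamma(3, 25).
Mean = 3/25 = 0.12

0.12


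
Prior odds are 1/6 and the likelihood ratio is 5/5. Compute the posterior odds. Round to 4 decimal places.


Posterior odds = prior odds * likelihood ratio
= (1/6) * (5/5)
= 5 / 30
= 0.1667

0.1667


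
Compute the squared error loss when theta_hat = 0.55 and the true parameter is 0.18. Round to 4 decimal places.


L = (theta_hat - theta_true)^2
= (0.55 - 0.18)^2
= 0.37^2 = 0.1369

0.1369


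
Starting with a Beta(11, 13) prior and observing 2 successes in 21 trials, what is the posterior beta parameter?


Posterior beta = prior beta + failures
Failures = 21 - 2 = 19
beta_post = 13 + 19 = 32

32


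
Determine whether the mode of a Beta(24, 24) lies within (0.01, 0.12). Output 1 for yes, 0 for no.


First find the mode: (a-1)/(a+b-2) = 0.5
Is 0.5 in (0.01, 0.12)? 0

0


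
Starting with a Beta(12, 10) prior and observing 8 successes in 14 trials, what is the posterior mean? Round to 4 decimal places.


Posterior parameters: alpha = 12 + 8 = 20
beta = 10 + 6 = 16
Posterior mean = alpha / (alpha + beta) = 20 / 36
= 0.5556

0.5556


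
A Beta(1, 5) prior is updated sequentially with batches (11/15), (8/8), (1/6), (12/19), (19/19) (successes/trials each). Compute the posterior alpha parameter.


Sequential conjugate updating is equivalent to a single batch update.
Total successes across all batches = 51
alpha_posterior = alpha_prior + total_successes = 1 + 51
= 52

52


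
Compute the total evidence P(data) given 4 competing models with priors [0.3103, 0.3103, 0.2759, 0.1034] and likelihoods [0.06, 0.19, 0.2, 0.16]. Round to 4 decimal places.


Marginal likelihood = sum P(model_i) * P(data|model_i)
Model 1: 0.3103 * 0.06 = 0.0186
Model 2: 0.3103 * 0.19 = 0.059
Model 3: 0.2759 * 0.2 = 0.0552
Model 4: 0.1034 * 0.16 = 0.0165
Total = 0.1493

0.1493


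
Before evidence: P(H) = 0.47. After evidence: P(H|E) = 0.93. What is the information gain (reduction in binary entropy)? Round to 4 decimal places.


Prior entropy = 0.9974
Posterior entropy = 0.3659
Information gain = 0.9974 - 0.3659 = 0.6315

0.6315


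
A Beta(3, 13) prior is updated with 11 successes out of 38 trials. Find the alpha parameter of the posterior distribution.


In the Beta-Binomial conjugate update:
alpha_post = alpha_prior + successes
= 3 + 11
= 14

14


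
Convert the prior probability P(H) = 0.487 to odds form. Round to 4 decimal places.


P(not H) = 1 - 0.487 = 0.513
Odds = 0.487 / 0.513 = 0.9493

0.9493


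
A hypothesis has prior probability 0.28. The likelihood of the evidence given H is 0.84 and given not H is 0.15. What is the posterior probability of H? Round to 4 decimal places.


Using Bayes' theorem:
P(E) = 0.28 * 0.84 + 0.72 * 0.15
P(E) = 0.3432
P(H|E) = (0.28 * 0.84) / 0.3432 = 0.6853

0.6853


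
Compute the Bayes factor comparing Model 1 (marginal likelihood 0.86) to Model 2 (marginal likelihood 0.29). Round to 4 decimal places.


BF12 = marginal likelihood of M1 / marginal likelihood of M2
= 0.86/0.29
= 2.9655

2.9655


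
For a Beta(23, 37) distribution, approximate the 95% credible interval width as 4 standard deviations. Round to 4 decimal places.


Variance of Beta(a,b) = ab / ((a+b)^2 * (a+b+1))
= 23*37 / ((60)^2 * 61)
= 0.0039
SD = sqrt(0.0039) = 0.0623
Width = 4 * SD = 0.249

0.249


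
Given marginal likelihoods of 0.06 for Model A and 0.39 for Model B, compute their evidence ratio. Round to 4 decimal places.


Ratio = ML(A) / ML(B) = 0.06/0.39
= 0.1538

0.1538


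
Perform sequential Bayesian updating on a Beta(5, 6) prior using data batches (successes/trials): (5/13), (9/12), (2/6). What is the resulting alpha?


Accumulate successes: 16
Posterior alpha = prior alpha + sum of successes
= 5 + 16 = 21

21


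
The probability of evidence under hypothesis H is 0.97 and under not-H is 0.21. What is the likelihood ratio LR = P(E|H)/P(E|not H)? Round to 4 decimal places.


LR = 0.97 / 0.21
= 4.619

4.619


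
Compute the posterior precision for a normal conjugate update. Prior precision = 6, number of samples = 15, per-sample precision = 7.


tau_post = tau_0 + n * tau
= 6 + 15 * 7 = 111

111


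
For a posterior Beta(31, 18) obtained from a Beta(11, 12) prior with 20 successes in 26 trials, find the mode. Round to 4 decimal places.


Mode = (alpha - 1) / (alpha + beta - 2)
= 30 / 47
= 0.6383

0.6383


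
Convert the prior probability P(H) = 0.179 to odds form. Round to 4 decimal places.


P(not H) = 1 - 0.179 = 0.821
Odds = 0.179 / 0.821 = 0.218

0.218


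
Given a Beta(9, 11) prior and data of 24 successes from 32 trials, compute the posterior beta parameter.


Number of failures = 32 - 24 = 8
Posterior beta = 11 + 8 = 19

19


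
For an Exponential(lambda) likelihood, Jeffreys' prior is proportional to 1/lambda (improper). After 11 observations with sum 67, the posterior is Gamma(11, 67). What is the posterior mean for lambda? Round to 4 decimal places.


Posterior = Gamma(n, sum_x) = Gamma(11, 67)
Posterior mean = shape/rate = 11/67
= 0.1642

0.1642


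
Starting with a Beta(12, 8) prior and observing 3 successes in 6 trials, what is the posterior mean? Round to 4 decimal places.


Posterior parameters: alpha = 12 + 3 = 15
beta = 8 + 3 = 11
Posterior mean = alpha / (alpha + beta) = 15 / 26
= 0.5769

0.5769


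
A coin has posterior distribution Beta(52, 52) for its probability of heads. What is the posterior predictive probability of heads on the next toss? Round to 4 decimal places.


Posterior predictive = E[theta] = alpha/(alpha+beta)
= 52/104
= 0.5

0.5


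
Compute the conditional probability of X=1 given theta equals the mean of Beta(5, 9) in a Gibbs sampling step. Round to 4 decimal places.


Mean of Beta(5, 9) = 0.3571
P(X=1 | theta=0.3571) = 0.3571

0.3571


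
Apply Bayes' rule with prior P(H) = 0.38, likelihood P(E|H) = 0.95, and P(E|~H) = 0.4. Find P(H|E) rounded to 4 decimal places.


Step 1: Compute marginal P(E) = P(E|H)P(H) + P(E|~H)P(~H)
= 0.95*0.38 + 0.4*0.62 = 0.609
Step 2: P(H|E) = P(E|H)P(H)/P(E) = 0.361/0.609
= 0.5928

0.5928


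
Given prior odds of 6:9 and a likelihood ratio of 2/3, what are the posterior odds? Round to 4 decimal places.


Posterior odds = prior odds * LR
Prior odds = 6/9 = 0.6667
LR = 2/3 = 0.6667
Posterior odds = 0.6667 * 0.6667 = 0.4444

0.4444


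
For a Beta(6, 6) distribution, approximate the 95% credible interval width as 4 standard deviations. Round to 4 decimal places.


Variance of Beta(a,b) = ab / ((a+b)^2 * (a+b+1))
= 6*6 / ((12)^2 * 13)
= 0.0192
SD = sqrt(0.0192) = 0.1387
Width = 4 * SD = 0.5547

0.5547


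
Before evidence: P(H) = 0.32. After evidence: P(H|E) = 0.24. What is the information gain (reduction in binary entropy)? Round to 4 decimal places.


Prior entropy = 0.9044
Posterior entropy = 0.795
Information gain = 0.9044 - 0.795 = 0.1093

0.1093


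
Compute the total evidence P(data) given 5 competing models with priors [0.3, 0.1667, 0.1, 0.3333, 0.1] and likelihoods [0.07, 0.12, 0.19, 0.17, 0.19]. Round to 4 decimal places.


Marginal likelihood = sum P(model_i) * P(data|model_i)
Model 1: 0.3 * 0.07 = 0.021
Model 2: 0.1667 * 0.12 = 0.02
Model 3: 0.1 * 0.19 = 0.019
Model 4: 0.3333 * 0.17 = 0.0567
Model 5: 0.1 * 0.19 = 0.019
Total = 0.1357

0.1357


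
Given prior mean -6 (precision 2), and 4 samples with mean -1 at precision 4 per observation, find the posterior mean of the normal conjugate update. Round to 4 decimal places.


The posterior mean is a precision-weighted average of prior and data.
Post. prec. = 2 + 16 = 18
Post. mean = (-12 + -16)/18 = -28/18 = -1.5556

-1.5556


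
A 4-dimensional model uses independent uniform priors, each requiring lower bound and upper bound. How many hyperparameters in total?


Per parameter: 2 (lower bound and upper bound).
Total = 4 * 2 = 8

8


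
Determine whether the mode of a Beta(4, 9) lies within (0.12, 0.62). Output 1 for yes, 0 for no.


First find the mode: (a-1)/(a+b-2) = 0.2727
Is 0.2727 in (0.12, 0.62)? 1

1


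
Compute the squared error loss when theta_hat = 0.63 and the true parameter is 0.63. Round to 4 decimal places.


L = (theta_hat - theta_true)^2
= (0.63 - 0.63)^2
= 0.0^2 = 0.0

0.0


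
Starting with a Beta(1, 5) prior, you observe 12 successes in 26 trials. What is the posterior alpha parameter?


For a Beta-Binomial conjugate model:
Posterior alpha = prior alpha + number of successes
= 1 + 12 = 13

13


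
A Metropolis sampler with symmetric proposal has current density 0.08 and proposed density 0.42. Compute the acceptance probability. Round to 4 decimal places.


For symmetric proposals, acceptance = min(1, pi(x*)/pi(x))
= min(1, 0.42/0.08)
= min(1, 5.25) = 1.0

1.0


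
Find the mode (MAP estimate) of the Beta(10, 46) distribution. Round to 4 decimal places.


For Beta(a,b) with a,b > 1:
Mode = (a-1)/(a+b-2) = (10-1)/(56-2)
= 9/54 = 0.1667

0.1667


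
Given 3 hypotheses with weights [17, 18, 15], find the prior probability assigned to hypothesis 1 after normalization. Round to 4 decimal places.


To normalize, divide each weight by the sum of all weights.
Sum = 50
Prior(H1) = 17/50 = 0.34

0.34


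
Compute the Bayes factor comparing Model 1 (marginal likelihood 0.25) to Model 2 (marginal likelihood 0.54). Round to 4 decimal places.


BF12 = marginal likelihood of M1 / marginal likelihood of M2
= 0.25/0.54
= 0.463

0.463


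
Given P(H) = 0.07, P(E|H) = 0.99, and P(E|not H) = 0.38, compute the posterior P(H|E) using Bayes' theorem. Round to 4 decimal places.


By Bayes' theorem: P(H|E) = P(E|H)*P(H) / P(E)
P(E) = P(E|H)*P(H) + P(E|not H)*P(not H)
P(E) = 0.99*0.07 + 0.38*0.93 = 0.4227
P(H|E) = 0.99*0.07 / 0.4227 = 0.1639

0.1639


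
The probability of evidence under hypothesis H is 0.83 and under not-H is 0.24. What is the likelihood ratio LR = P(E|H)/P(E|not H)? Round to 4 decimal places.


LR = 0.83 / 0.24
= 3.4583

3.4583


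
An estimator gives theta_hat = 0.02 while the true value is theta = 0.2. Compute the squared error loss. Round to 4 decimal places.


The squared error loss is (theta_hat - theta)^2
= (0.02 - 0.2)^2
= (-0.18)^2 = 0.0324

0.0324


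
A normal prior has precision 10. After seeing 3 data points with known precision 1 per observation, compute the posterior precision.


In the conjugate normal model, precisions add:
tau_posterior = tau_prior + n * tau_data
= 10 + 3*1 = 13

13


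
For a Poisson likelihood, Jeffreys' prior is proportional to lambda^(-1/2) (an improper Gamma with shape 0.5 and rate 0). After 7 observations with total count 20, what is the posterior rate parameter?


Jeffreys' prior for Poisson is proportional to lambda^(-1/2).
Posterior is Gamma(0.5 + S, 0 + n) = Gamma(0.5 + 20, 7).
Posterior rate = 0 + n = 7

7.0


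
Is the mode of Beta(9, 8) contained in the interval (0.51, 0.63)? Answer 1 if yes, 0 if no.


Mode = (a-1)/(a+b-2) = 8/15 = 0.5333
Interval: (0.51, 0.63)
Contains mode? 1

1


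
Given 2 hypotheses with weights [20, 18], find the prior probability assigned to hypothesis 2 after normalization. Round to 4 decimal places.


To normalize, divide each weight by the sum of all weights.
Sum = 38
Prior(H2) = 18/38 = 0.4737

0.4737


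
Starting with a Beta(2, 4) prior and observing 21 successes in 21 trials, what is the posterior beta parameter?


Posterior beta = prior beta + failures
Failures = 21 - 21 = 0
beta_post = 4 + 0 = 4

4


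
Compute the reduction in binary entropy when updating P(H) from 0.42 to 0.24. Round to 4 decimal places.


H_before = -p*log2(p) - (1-p)*log2(1-p) for p=0.42: 0.9815
H_after for p=0.24: 0.795
Reduction = 0.9815 - 0.795 = 0.1864

0.1864


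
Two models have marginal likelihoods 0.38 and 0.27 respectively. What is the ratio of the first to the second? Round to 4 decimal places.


Evidence ratio = 0.38 / 0.27
= 1.4074

1.4074


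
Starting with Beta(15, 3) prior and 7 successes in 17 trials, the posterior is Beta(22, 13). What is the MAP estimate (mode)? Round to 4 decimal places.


The mode of Beta(a, b) when a > 1 and b > 1 is (a-1)/(a+b-2)
= (22 - 1) / (22 + 13 - 2)
= 21 / 33
= 0.6364

0.6364


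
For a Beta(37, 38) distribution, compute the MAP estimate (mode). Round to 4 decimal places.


MAP = mode = (a-1)/(a+b-2)
= (37-1)/(37+38-2)
= 36/73 = 0.4932

0.4932


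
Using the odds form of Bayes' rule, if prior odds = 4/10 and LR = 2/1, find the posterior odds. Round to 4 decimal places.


Bayes' rule in odds form: posterior odds = prior odds * LR
= (4 * 2) / (10 * 1)
= 8/10 = 0.8

0.8


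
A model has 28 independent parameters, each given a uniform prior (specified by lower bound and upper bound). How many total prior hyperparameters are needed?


Each uniform prior needs 2 hyperparameters (lower bound and upper bound).
Total = 2 * 28 = 56

56


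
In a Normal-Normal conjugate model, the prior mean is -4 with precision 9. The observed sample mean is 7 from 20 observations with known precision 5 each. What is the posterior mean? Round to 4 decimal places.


Posterior precision = tau0 + n*tau = 9 + 20*5 = 109
Posterior mean = (tau0*mu0 + n*tau*xbar) / posterior_precision
= (9*-4 + 20*5*7) / 109
= 664 / 109 = 6.0917

6.0917


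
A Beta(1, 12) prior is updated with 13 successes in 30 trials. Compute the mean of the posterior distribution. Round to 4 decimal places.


After update: Beta(14, 29)
Mean = 14 / (14 + 29) = 14 / 43
= 0.3256

0.3256


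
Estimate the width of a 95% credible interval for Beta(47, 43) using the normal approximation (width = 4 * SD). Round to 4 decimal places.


For Beta(a,b): Var = ab/((a+b)^2(a+b+1))
Var = 0.0027, SD = 0.0524
Approximate 95% CI width = 4 * 0.0524 = 0.2094

0.2094


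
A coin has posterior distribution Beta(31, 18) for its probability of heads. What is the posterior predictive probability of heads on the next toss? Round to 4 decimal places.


Posterior predictive = E[theta] = alpha/(alpha+beta)
= 31/49
= 0.6327

0.6327


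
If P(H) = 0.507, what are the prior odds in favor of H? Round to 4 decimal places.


Prior odds = P(H) / (1 - P(H))
= 0.507 / 0.493
= 1.0284

1.0284


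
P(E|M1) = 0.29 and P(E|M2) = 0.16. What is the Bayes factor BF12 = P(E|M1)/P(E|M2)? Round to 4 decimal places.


Bayes factor BF12 = P(E|M1) / P(E|M2)
= 0.29 / 0.16
= 1.8125

1.8125


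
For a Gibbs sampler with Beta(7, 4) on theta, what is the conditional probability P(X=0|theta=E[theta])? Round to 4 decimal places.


E[theta] = 7/(7+4) = 0.6364
P(X=0|theta) = 1 - theta = 0.3636

0.3636


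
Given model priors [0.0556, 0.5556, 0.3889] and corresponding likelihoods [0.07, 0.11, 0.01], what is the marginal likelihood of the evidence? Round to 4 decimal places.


P(E) = sum_i P(M_i) P(E|M_i)
= 0.0039 + 0.0611 + 0.0039
= 0.0689

0.0689


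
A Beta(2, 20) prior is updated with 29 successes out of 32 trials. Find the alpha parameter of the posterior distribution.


In the Beta-Binomial conjugate update:
alpha_post = alpha_prior + successes
= 2 + 29
= 31

31


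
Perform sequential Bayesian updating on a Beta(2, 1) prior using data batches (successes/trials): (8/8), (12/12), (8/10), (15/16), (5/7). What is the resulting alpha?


Accumulate successes: 48
Posterior alpha = prior alpha + sum of successes
= 2 + 48 = 50

50
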